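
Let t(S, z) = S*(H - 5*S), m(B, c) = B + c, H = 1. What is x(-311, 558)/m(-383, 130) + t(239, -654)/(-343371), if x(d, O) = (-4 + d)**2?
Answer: -11332929959/28957621 ≈ -391.36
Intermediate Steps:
t(S, z) = S*(1 - 5*S)
x(-311, 558)/m(-383, 130) + t(239, -654)/(-343371) = (-4 - 311)**2/(-383 + 130) + (239*(1 - 5*239))/(-343371) = (-315)**2/(-253) + (239*(1 - 1195))*(-1/343371) = 99225*(-1/253) + (239*(-1194))*(-1/343371) = -99225/253 - 285366*(-1/343371) = -99225/253 + 95122/114457 = -11332929959/28957621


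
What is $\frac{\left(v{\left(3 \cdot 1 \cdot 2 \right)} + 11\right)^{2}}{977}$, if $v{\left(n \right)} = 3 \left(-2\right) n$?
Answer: $\frac{625}{977} \approx 0.63971$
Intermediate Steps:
$v{\left(n \right)} = - 6 n$
$\frac{\left(v{\left(3 \cdot 1 \cdot 2 \right)} + 11\right)^{2}}{977} = \frac{\left(- 6 \cdot 3 \cdot 1 \cdot 2 + 11\right)^{2}}{977} = \left(- 6 \cdot 3 \cdot 2 + 11\right)^{2} \cdot \frac{1}{977} = \left(\left(-6\right) 6 + 11\right)^{2} \cdot \frac{1}{977} = \left(-36 + 11\right)^{2} \cdot \frac{1}{977} = \left(-25\right)^{2} \cdot \frac{1}{977} = 625 \cdot \frac{1}{977} = \frac{625}{977}$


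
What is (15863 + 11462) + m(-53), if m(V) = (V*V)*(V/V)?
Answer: 30134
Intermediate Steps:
m(V) = V² (m(V) = V²*1 = V²)
(15863 + 11462) + m(-53) = (15863 + 11462) + (-53)² = 27325 + 2809 = 30134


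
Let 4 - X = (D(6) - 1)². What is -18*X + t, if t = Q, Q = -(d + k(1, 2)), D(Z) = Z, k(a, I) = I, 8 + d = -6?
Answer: 390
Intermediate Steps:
d = -14 (d = -8 - 6 = -14)
Q = 12 (Q = -(-14 + 2) = -1*(-12) = 12)
t = 12
X = -21 (X = 4 - (6 - 1)² = 4 - 1*5² = 4 - 1*25 = 4 - 25 = -21)
-18*X + t = -18*(-21) + 12 = 378 + 12 = 390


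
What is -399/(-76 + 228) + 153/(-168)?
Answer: -99/28 ≈ -3.5357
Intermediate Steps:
-399/(-76 + 228) + 153/(-168) = -399/152 + 153*(-1/168) = -399*1/152 - 51/56 = -21/8 - 51/56 = -99/28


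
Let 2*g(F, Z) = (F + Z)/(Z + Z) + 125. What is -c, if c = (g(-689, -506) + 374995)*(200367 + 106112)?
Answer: -232653595268425/2024 ≈ -1.1495e+11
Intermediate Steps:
g(F, Z) = 125/2 + (F + Z)/(4*Z) (g(F, Z) = ((F + Z)/(Z + Z) + 125)/2 = ((F + Z)/((2*Z)) + 125)/2 = ((F + Z)*(1/(2*Z)) + 125)/2 = ((F + Z)/(2*Z) + 125)/2 = (125 + (F + Z)/(2*Z))/2 = 125/2 + (F + Z)/(4*Z))
c = 232653595268425/2024 (c = ((¼)*(-689 + 251*(-506))/(-506) + 374995)*(200367 + 106112) = ((¼)*(-1/506)*(-689 - 127006) + 374995)*306479 = ((¼)*(-1/506)*(-127695) + 374995)*306479 = (127695/2024 + 374995)*306479 = (759117575/2024)*306479 = 232653595268425/2024 ≈ 1.1495e+11)
-c = -1*232653595268425/2024 = -232653595268425/2024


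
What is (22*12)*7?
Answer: 1848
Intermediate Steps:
(22*12)*7 = 264*7 = 1848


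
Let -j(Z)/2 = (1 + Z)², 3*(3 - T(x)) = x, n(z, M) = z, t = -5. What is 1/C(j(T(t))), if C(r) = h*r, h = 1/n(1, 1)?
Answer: -9/578 ≈ -0.015571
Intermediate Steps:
T(x) = 3 - x/3
h = 1 (h = 1/1 = 1)
j(Z) = -2*(1 + Z)²
C(r) = r (C(r) = 1*r = r)
1/C(j(T(t))) = 1/(-2*(1 + (3 - ⅓*(-5)))²) = 1/(-2*(1 + (3 + 5/3))²) = 1/(-2*(1 + 14/3)²) = 1/(-2*(17/3)²) = 1/(-2*289/9) = 1/(-578/9) = -9/578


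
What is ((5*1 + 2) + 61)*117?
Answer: 7956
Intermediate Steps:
((5*1 + 2) + 61)*117 = ((5 + 2) + 61)*117 = (7 + 61)*117 = 68*117 = 7956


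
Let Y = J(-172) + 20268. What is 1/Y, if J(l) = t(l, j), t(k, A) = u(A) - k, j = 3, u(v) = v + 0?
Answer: 1/20443 ≈ 4.8916e-5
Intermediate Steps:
u(v) = v
t(k, A) = A - k
J(l) = 3 - l
Y = 20443 (Y = (3 - 1*(-172)) + 20268 = (3 + 172) + 20268 = 175 + 20268 = 20443)
1/Y = 1/20443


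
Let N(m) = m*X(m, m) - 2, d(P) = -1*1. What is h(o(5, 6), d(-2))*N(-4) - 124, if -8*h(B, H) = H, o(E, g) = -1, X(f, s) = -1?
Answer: -495/4 ≈ -123.75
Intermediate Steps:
d(P) = -1
N(m) = -2 - m (N(m) = m*(-1) - 2 = -m - 2 = -2 - m)
h(B, H) = -H/8
h(o(5, 6), d(-2))*N(-4) - 124 = (-⅛*(-1))*(-2 - 1*(-4)) - 124 = (-2 + 4)/8 - 124 = (⅛)*2 - 124 = ¼ - 124 = -495/4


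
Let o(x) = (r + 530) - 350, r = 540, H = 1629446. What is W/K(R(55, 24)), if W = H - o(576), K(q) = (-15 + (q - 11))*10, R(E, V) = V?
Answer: -814363/10 ≈ -81436.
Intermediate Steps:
o(x) = 720 (o(x) = (540 + 530) - 350 = 1070 - 350 = 720)
K(q) = -260 + 10*q (K(q) = (-15 + (-11 + q))*10 = (-26 + q)*10 = -260 + 10*q)
W = 1628726 (W = 1629446 - 1*720 = 1629446 - 720 = 1628726)
W/K(R(55, 24)) = 1628726/(-260 + 10*24) = 1628726/(-260 + 240) = 1628726/(-20) = 1628726*(-1/20) = -814363/10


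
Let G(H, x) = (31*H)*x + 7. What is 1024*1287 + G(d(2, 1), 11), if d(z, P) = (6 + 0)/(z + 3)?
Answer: 6591521/5 ≈ 1.3183e+6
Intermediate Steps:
d(z, P) = 6/(3 + z)
G(H, x) = 7 + 31*H*x (G(H, x) = 31*H*x + 7 = 7 + 31*H*x)
1024*1287 + G(d(2, 1), 11) = 1024*1287 + (7 + 31*(6/(3 + 2))*11) = 1317888 + (7 + 31*(6/5)*11) = 1317888 + (7 + 2046/5) = 1317888 + 2081/5 = 6591521/5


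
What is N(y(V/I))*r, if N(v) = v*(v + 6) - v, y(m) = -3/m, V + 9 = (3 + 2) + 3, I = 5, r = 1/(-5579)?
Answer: -300/5579 ≈ -0.053773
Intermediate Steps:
r = -1/5579 ≈ -0.00017924
V = -1 (V = -9 + ((3 + 2) + 3) = -9 + (5 + 3) = -9 + 8 = -1)
N(v) = -v + v*(6 + v) (N(v) = v*(6 + v) - v = -v + v*(6 + v))
N(y(V/I))*r = ((-3/((-1/5)))*(5 - 3/((-1/5))))*(-1/5579) = ((-3/((-1*⅕)))*(5 - 3/((-1*⅕))))*(-1/5579) = ((-3/(-⅕))*(5 - 3/(-⅕)))*(-1/5579) = ((-3*(-5))*(5 - 3*(-5)))*(-1/5579) = (15*(5 + 15))*(-1/5579) = (15*20)*(-1/5579) = 300*(-1/5579) = -300/5579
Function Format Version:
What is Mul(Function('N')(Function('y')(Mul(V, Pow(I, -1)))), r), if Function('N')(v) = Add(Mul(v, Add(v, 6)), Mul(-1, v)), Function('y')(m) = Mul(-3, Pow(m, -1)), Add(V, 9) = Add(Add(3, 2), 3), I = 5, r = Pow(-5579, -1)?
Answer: Rational(-300, 5579) ≈ -0.053773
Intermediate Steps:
r = Rational(-1, 5579) ≈ -0.00017924
V = -1 (V = Add(-9, Add(Add(3, 2), 3)) = Add(-9, Add(5, 3)) = Add(-9, 8) = -1)
Function('N')(v) = Add(Mul(-1, v), Mul(v, Add(6, v))) (Function('N')(v) = Add(Mul(v, Add(6, v)), Mul(-1, v)) = Add(Mul(-1, v), Mul(v, Add(6, v))))
Mul(Function('N')(Function('y')(Mul(V, Pow(I, -1)))), r) = Mul(Mul(Mul(-3, Pow(Mul(-1, Pow(5, -1)), -1)), Add(5, Mul(-3, Pow(Mul(-1, Pow(5, -1)), -1)))), Rational(-1, 5579)) = Mul(Mul(Mul(-3, Pow(Mul(-1, Rational(1, 5)), -1)), Add(5, Mul(-3, Pow(Mul(-1, Rational(1, 5)), -1)))), Rational(-1, 5579)) = Mul(Mul(Mul(-3, Pow(Rational(-1, 5), -1)), Add(5, Mul(-3, Pow(Rational(-1, 5), -1)))), Rational(-1, 5579)) = Mul(Mul(Mul(-3, -5), Add(5, Mul(-3, -5))), Rational(-1, 5579)) = Mul(Mul(15, Add(5, 15)), Rational(-1, 5579)) = Mul(Mul(15, 20), Rational(-1, 5579)) = Mul(300, Rational(-1, 5579)) = Rational(-300, 5579)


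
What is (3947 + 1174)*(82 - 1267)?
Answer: -6068385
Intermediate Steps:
(3947 + 1174)*(82 - 1267) = 5121*(-1185) = -6068385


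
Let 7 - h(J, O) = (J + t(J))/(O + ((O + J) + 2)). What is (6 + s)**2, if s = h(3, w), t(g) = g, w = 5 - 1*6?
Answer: 121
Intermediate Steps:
w = -1 (w = 5 - 6 = -1)
h(J, O) = 7 - 2*J/(2 + J + 2*O) (h(J, O) = 7 - (J + J)/(O + ((O + J) + 2)) = 7 - 2*J/(O + ((J + O) + 2)) = 7 - 2*J/(O + (2 + J + O)) = 7 - 2*J/(2 + J + 2*O))
s = 5 (s = (14 + 5*3 + 14*(-1))/(2 + 3 + 2*(-1)) = (14 + 15 - 14)/(2 + 3 - 2) = 15/3 = (1/3)*15 = 5)
(6 + s)**2 = (6 + 5)**2 = 11**2 = 121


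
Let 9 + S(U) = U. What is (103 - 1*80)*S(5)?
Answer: -92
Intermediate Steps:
S(U) = -9 + U
(103 - 1*80)*S(5) = (103 - 1*80)*(-9 + 5) = (103 - 80)*(-4) = 23*(-4) = -92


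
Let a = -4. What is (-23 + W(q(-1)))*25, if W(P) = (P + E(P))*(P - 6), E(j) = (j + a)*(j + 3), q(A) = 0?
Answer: 1225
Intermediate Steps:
E(j) = (-4 + j)*(3 + j) (E(j) = (j - 4)*(j + 3) = (-4 + j)*(3 + j))
W(P) = (-12 + P²)*(-6 + P) (W(P) = (P + (-12 + P² - P))*(P - 6) = (-12 + P²)*(-6 + P))
(-23 + W(q(-1)))*25 = (-23 + (72 + 0³ - 12*0 - 6*0²))*25 = (-23 + (72 + 0 + 0 - 6*0))*25 = (-23 + (72 + 0 + 0 + 0))*25 = (-23 + 72)*25 = 49*25 = 1225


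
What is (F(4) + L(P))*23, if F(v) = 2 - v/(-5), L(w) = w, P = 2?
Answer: 552/5 ≈ 110.40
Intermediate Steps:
F(v) = 2 + v/5 (F(v) = 2 - v*(-1)/5 = 2 - (-1)*v/5 = 2 + v/5)
(F(4) + L(P))*23 = ((2 + (⅕)*4) + 2)*23 = ((2 + ⅘) + 2)*23 = (14/5 + 2)*23 = (24/5)*23 = 552/5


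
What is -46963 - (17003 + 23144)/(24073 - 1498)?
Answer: -1060229872/22575 ≈ -46965.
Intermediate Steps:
-46963 - (17003 + 23144)/(24073 - 1498) = -46963 - 40147/22575 = -1060229872/22575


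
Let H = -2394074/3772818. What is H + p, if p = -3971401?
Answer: -7491687786046/1886409 ≈ -3.9714e+6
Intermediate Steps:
H = -1197037/1886409 (H = -2394074*1/3772818 = -1197037/1886409 ≈ -0.63456)
H + p = -1197037/1886409 - 3971401 = -7491687786046/1886409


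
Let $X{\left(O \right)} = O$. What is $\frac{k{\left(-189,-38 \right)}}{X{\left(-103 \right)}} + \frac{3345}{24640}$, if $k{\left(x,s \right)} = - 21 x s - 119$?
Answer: $\frac{743906155}{507584} \approx 1465.6$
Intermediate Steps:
$k{\left(x,s \right)} = -119 - 21 s x$ ($k{\left(x,s \right)} = - 21 s x - 119 = -119 - 21 s x$)
$\frac{k{\left(-189,-38 \right)}}{X{\left(-103 \right)}} + \frac{3345}{24640} = \frac{-119 - \left(-798\right) \left(-189\right)}{-103} + \frac{3345}{24640} = \left(-119 - 150822\right) \left(- \frac{1}{103}\right) + 3345 \cdot \frac{1}{24640} = \left(-150941\right) \left(- \frac{1}{103}\right) + \frac{669}{4928} = \frac{150941}{103} + \frac{669}{4928} = \frac{743906155}{507584}$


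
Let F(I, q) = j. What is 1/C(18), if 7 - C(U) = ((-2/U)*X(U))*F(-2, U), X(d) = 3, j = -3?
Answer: 1/6 ≈ 0.16667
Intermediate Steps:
F(I, q) = -3
C(U) = 7 - 18/U (C(U) = 7 - -2/U*3*(-3) = 7 - (-6/U)*(-3) = 7 - 18/U)
1/C(18) = 1/(7 - 18/18) = 1/(7 - 18*1/18) = 1/(7 - 1) = 1/6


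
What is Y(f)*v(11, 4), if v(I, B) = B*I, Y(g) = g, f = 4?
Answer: 176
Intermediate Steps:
Y(f)*v(11, 4) = 4*(4*11) = 4*44 = 176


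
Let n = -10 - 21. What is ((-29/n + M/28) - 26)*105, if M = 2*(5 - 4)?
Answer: -162705/62 ≈ -2624.3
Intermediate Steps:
n = -31
M = 2 (M = 2*1 = 2)
((-29/n + M/28) - 26)*105 = ((-29/(-31) + 2/28) - 26)*105 = ((-29*(-1/31) + 2*(1/28)) - 26)*105 = ((29/31 + 1/14) - 26)*105 = (437/434 - 26)*105 = -10847/434*105 = -162705/62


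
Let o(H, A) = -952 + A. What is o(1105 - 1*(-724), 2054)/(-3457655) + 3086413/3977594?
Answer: 10667368032927/13753147782070 ≈ 0.77563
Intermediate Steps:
o(1105 - 1*(-724), 2054)/(-3457655) + 3086413/3977594 = (-952 + 2054)/(-3457655) + 3086413/3977594 = 1102*(-1/3457655) + 3086413*(1/3977594) = -1102/3457655 + 3086413/3977594 = 10667368032927/13753147782070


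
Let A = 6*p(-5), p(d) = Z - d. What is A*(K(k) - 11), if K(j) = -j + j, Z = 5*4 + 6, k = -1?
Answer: -2046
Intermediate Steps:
Z = 26 (Z = 20 + 6 = 26)
K(j) = 0
p(d) = 26 - d
A = 186 (A = 6*(26 - 1*(-5)) = 6*(26 + 5) = 6*31 = 186)
A*(K(k) - 11) = 186*(0 - 11) = 186*(-11) = -2046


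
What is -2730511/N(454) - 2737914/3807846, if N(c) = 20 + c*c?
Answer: -86998000235/6229636056 ≈ -13.965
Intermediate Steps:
N(c) = 20 + c**2
-2730511/N(454) - 2737914/3807846 = -2730511/(20 + 454**2) - 2737914/3807846 = -2730511/(20 + 206116) - 2737914*1/3807846 = -2730511/206136 - 456319/634641 = -2730511*1/206136 - 456319/634641 = -390073/29448 - 456319/634641 = -86998000235/6229636056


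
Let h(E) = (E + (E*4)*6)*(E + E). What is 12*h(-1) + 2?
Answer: 602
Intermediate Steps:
h(E) = 50*E**2 (h(E) = (E + (4*E)*6)*(2*E) = (E + 24*E)*(2*E) = (25*E)*(2*E) = 50*E**2)
12*h(-1) + 2 = 12*(50*(-1)**2) + 2 = 12*(50*1) + 2 = 12*50 + 2 = 600 + 2 = 602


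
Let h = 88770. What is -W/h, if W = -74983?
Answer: 74983/88770 ≈ 0.84469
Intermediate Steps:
-W/h = -(-74983)/88770 = -1*(-74983/88770) = 74983/88770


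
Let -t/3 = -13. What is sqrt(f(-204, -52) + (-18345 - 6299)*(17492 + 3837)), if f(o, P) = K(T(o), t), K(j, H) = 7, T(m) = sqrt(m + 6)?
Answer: 21*I*sqrt(1191909) ≈ 22927.0*I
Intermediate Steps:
T(m) = sqrt(6 + m)
t = 39 (t = -3*(-13) = 39)
f(o, P) = 7
sqrt(f(-204, -52) + (-18345 - 6299)*(17492 + 3837)) = sqrt(7 + (-18345 - 6299)*(17492 + 3837)) = sqrt(7 - 24644*21329) = sqrt(7 - 525631876) = sqrt(-525631869) = 21*I*sqrt(1191909)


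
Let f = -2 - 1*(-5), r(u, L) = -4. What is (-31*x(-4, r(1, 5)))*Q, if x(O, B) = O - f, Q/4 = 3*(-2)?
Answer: -5208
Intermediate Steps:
Q = -24 (Q = 4*(3*(-2)) = 4*(-6) = -24)
f = 3 (f = -2 + 5 = 3)
x(O, B) = -3 + O (x(O, B) = O - 1*3 = O - 3 = -3 + O)
(-31*x(-4, r(1, 5)))*Q = -31*(-3 - 4)*(-24) = -31*(-7)*(-24) = 217*(-24) = -5208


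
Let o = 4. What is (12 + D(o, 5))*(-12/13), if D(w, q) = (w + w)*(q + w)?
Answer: -1008/13 ≈ -77.538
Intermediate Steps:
D(w, q) = 2*w*(q + w) (D(w, q) = (2*w)*(q + w) = 2*w*(q + w))
(12 + D(o, 5))*(-12/13) = (12 + 2*4*(5 + 4))*(-12/13) = (12 + 2*4*9)*(-12*1/13) = (12 + 72)*(-12/13) = 84*(-12/13) = -1008/13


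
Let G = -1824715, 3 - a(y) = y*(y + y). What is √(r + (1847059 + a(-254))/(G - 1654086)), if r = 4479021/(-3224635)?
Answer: I*√236939700582008717725225085/11217863462635 ≈ 1.3722*I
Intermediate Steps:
a(y) = 3 - 2*y² (a(y) = 3 - y*(y + y) = 3 - y*2*y = 3 - 2*y²)
r = -4479021/3224635 (r = 4479021*(-1/3224635) = -4479021/3224635 ≈ -1.3890)
√(r + (1847059 + a(-254))/(G - 1654086)) = √(-4479021/3224635 + (1847059 + (3 - 2*(-254)²))/(-1824715 - 1654086)) = √(-4479021/3224635 + (1847059 + (3 - 2*64516))/(-3478801)) = √(-4479021/3224635 + (1847059 + (3 - 129032))*(-1/3478801)) = √(-4479021/3224635 + (1847059 - 129029)*(-1/3478801)) = √(-4479021/3224635 + 1718030*(-1/3478801)) = √(-4479021/3224635 - 1718030/3478801) = √(-21121642402871/11217863462635) = I*√236939700582008717725225085/11217863462635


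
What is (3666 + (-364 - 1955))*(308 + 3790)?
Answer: 5520006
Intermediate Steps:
(3666 + (-364 - 1955))*(308 + 3790) = (3666 - 2319)*4098 = 1347*4098 = 5520006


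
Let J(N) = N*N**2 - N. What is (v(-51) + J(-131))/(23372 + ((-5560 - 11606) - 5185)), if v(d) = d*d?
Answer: -2245359/1021 ≈ -2199.2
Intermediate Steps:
v(d) = d**2
J(N) = N**3 - N
(v(-51) + J(-131))/(23372 + ((-5560 - 11606) - 5185)) = ((-51)**2 + ((-131)**3 - 1*(-131)))/(23372 + ((-5560 - 11606) - 5185)) = (2601 + (-2248091 + 131))/(23372 + (-17166 - 5185)) = (2601 - 2247960)/(23372 - 22351) = -2245359/1021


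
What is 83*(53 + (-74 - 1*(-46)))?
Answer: 2075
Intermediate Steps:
83*(53 + (-74 - 1*(-46))) = 83*(53 + (-74 + 46)) = 83*(53 - 28) = 83*25 = 2075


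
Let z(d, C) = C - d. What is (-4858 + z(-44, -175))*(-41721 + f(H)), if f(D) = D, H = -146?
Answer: 208874463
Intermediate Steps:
(-4858 + z(-44, -175))*(-41721 + f(H)) = (-4858 + (-175 - 1*(-44)))*(-41721 - 146) = (-4858 + (-175 + 44))*(-41867) = (-4858 - 131)*(-41867) = -4989*(-41867) = 208874463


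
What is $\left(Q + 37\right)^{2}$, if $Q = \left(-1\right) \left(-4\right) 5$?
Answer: $3249$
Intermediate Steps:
$Q = 20$ ($Q = 4 \cdot 5 = 20$)
$\left(Q + 37\right)^{2} = \left(20 + 37\right)^{2} = 57^{2} = 3249$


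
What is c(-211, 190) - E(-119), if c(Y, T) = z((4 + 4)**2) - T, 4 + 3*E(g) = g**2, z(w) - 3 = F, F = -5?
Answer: -4911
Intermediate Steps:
z(w) = -2 (z(w) = 3 - 5 = -2)
E(g) = -4/3 + g**2/3
c(Y, T) = -2 - T
c(-211, 190) - E(-119) = (-2 - 1*190) - (-4/3 + (1/3)*(-119)**2) = (-2 - 190) - (-4/3 + (1/3)*14161) = -192 - (-4/3 + 14161/3) = -192 - 1*4719 = -192 - 4719 = -4911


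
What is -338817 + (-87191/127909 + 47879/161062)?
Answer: -6980071587241317/20601279358 ≈ -3.3882e+5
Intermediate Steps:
-338817 + (-87191/127909 + 47879/161062) = -338817 - 7919001831/20601279358 = -6980071587241317/20601279358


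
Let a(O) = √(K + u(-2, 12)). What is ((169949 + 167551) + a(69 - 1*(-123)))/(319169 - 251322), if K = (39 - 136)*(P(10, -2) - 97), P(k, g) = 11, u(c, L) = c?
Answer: 337500/67847 + 2*√2085/67847 ≈ 4.9758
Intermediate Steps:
K = 8342 (K = (39 - 136)*(11 - 97) = -97*(-86) = 8342)
a(O) = 2*√2085 (a(O) = √(8342 - 2) = √8340 = 2*√2085)
((169949 + 167551) + a(69 - 1*(-123)))/(319169 - 251322) = ((169949 + 167551) + 2*√2085)/(319169 - 251322) = (337500 + 2*√2085)/67847 = (337500 + 2*√2085)*(1/67847) = 337500/67847 + 2*√2085/67847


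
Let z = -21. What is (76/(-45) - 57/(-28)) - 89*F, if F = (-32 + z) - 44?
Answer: 10878017/1260 ≈ 8633.3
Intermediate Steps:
F = -97 (F = (-32 - 21) - 44 = -53 - 44 = -97)
(76/(-45) - 57/(-28)) - 89*F = (76/(-45) - 57/(-28)) - 89*(-97) = (76*(-1/45) - 57*(-1/28)) + 8633 = (-76/45 + 57/28) + 8633 = 437/1260 + 8633 = 10878017/1260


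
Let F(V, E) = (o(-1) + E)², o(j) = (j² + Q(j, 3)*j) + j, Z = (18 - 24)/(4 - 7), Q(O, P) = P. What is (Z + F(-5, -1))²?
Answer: 324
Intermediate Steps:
Z = 2 (Z = -6/(-3) = -6*(-⅓) = 2)
o(j) = j² + 4*j (o(j) = (j² + 3*j) + j = j² + 4*j)
F(V, E) = (-3 + E)² (F(V, E) = (-(4 - 1) + E)² = (-1*3 + E)² = (-3 + E)²)
(Z + F(-5, -1))² = (2 + (-3 - 1)²)² = (2 + (-4)²)² = (2 + 16)² = 18² = 324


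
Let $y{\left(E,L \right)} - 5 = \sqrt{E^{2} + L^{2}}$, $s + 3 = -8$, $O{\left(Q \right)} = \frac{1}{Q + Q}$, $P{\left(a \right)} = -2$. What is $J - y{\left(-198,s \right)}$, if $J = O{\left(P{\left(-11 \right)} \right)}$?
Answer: $- \frac{21}{4} - 55 \sqrt{13} \approx -203.56$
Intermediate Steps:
$O{\left(Q \right)} = \frac{1}{2 Q}$
$s = -11$ ($s = -3 - 8 = -11$)
$J = - \frac{1}{4}$ ($J = \frac{1}{2 \left(-2\right)} = \frac{1}{2} \left(- \frac{1}{2}\right) = - \frac{1}{4} \approx -0.25$)
$y{\left(E,L \right)} = 5 + \sqrt{E^{2} + L^{2}}$
$J - y{\left(-198,s \right)} = - \frac{1}{4} - \left(5 + \sqrt{\left(-198\right)^{2} + \left(-11\right)^{2}}\right) = - \frac{1}{4} - \left(5 + \sqrt{39204 + 121}\right) = - \frac{1}{4} - \left(5 + \sqrt{39325}\right) = - \frac{1}{4} - \left(5 + 55 \sqrt{13}\right) = - \frac{21}{4} - 55 \sqrt{13}$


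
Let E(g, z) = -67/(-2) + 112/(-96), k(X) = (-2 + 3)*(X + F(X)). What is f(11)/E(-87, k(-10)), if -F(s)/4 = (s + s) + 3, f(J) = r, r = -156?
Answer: -468/97 ≈ -4.8247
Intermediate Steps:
f(J) = -156
F(s) = -12 - 8*s (F(s) = -4*((s + s) + 3) = -4*(2*s + 3) = -4*(3 + 2*s) = -12 - 8*s)
k(X) = -12 - 7*X (k(X) = (-2 + 3)*(X + (-12 - 8*X)) = 1*(-12 - 7*X) = -12 - 7*X)
E(g, z) = 97/3 (E(g, z) = -67*(-½) + 112*(-1/96) = 67/2 - 7/6 = 97/3)
f(11)/E(-87, k(-10)) = -156/97/3 = -156*3/97 = -468/97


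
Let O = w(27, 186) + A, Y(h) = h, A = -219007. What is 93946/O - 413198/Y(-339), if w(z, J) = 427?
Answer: 15047495191/12349770 ≈ 1218.4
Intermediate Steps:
O = -218580 (O = 427 - 219007 = -218580)
93946/O - 413198/Y(-339) = 93946/(-218580) - 413198/(-339) = 93946*(-1/218580) - 413198*(-1/339) = -46973/109290 + 413198/339 = 15047495191/12349770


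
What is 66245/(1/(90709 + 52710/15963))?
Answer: 31975147132955/5321 ≈ 6.0092e+9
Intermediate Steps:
66245/(1/(90709 + 52710/15963)) = 66245/(1/(90709 + 52710*(1/15963))) = 66245/(1/(90709 + 17570/5321)) = 66245/(1/(482680159/5321)) = 66245/(5321/482680159) = 66245*(482680159/5321) = 31975147132955/5321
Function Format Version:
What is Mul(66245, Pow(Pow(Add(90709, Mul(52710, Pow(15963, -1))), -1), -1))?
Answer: Rational(31975147132955, 5321) ≈ 6.0092e+9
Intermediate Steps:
Mul(66245, Pow(Pow(Add(90709, Mul(52710, Pow(15963, -1))), -1), -1)) = Mul(66245, Pow(Pow(Add(90709, Mul(52710, Rational(1, 15963))), -1), -1)) = Mul(66245, Pow(Pow(Add(90709, Rational(17570, 5321)), -1), -1)) = Mul(66245, Pow(Pow(Rational(482680159, 5321), -1), -1)) = Mul(66245, Pow(Rational(5321, 482680159), -1)) = Mul(66245, Rational(482680159, 5321)) = Rational(31975147132955, 5321)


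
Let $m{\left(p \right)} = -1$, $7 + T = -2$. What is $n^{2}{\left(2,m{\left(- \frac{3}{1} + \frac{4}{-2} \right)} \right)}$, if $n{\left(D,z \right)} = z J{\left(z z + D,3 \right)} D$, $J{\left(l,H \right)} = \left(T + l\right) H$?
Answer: $1296$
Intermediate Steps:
$T = -9$ ($T = -7 - 2 = -9$)
$J{\left(l,H \right)} = H \left(-9 + l\right)$ ($J{\left(l,H \right)} = \left(-9 + l\right) H = H \left(-9 + l\right)$)
$n{\left(D,z \right)} = D z \left(-27 + 3 D + 3 z^{2}\right)$ ($n{\left(D,z \right)} = z 3 \left(-9 + \left(z z + D\right)\right) D = z 3 \left(-9 + \left(z^{2} + D\right)\right) D = z 3 \left(-9 + \left(D + z^{2}\right)\right) D = z 3 \left(-9 + D + z^{2}\right) D = z \left(-27 + 3 D + 3 z^{2}\right) D = D z \left(-27 + 3 D + 3 z^{2}\right)$)
$n^{2}{\left(2,m{\left(- \frac{3}{1} + \frac{4}{-2} \right)} \right)} = \left(3 \cdot 2 \left(-1\right) \left(-9 + 2 + \left(-1\right)^{2}\right)\right)^{2} = \left(3 \cdot 2 \left(-1\right) \left(-9 + 2 + 1\right)\right)^{2} = \left(3 \cdot 2 \left(-1\right) \left(-6\right)\right)^{2} = 36^{2} = 1296$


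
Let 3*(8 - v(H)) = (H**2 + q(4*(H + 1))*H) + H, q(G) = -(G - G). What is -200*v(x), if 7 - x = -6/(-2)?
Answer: -800/3 ≈ -266.67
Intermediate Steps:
q(G) = 0 (q(G) = -1*0 = 0)
x = 4 (x = 7 - (-6)/(-2) = 7 - (-6)*(-1)/2 = 7 - 1*3 = 7 - 3 = 4)
v(H) = 8 - H/3 - H**2/3 (v(H) = 8 - ((H**2 + 0*H) + H)/3 = 8 - ((H**2 + 0) + H)/3 = 8 - (H**2 + H)/3 = 8 - (H + H**2)/3 = 8 + (-H/3 - H**2/3) = 8 - H/3 - H**2/3)
-200*v(x) = -200*(8 - 1/3*4 - 1/3*4**2) = -200*(8 - 4/3 - 1/3*16) = -200*(8 - 4/3 - 16/3) = -200*4/3 = -800/3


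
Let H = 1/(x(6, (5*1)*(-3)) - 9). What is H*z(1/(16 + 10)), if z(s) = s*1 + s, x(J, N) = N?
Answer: -1/312 ≈ -0.0032051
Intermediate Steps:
H = -1/24 (H = 1/((5*1)*(-3) - 9) = 1/(5*(-3) - 9) = 1/(-15 - 9) = 1/(-24) = -1/24 ≈ -0.041667)
z(s) = 2*s (z(s) = s + s = 2*s)
H*z(1/(16 + 10)) = -1/(12*(16 + 10)) = -1/(12*26) = -1/24*1/13 = -1/312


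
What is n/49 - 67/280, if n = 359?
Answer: 13891/1960 ≈ 7.0872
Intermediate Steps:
n/49 - 67/280 = 359/49 - 67/280 = 13891/1960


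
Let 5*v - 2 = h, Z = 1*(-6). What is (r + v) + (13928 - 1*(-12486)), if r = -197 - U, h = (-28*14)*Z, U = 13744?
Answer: 64719/5 ≈ 12944.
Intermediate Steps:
Z = -6
h = 2352 (h = -28*14*(-6) = -392*(-6) = 2352)
v = 2354/5 (v = ⅖ + (⅕)*2352 = ⅖ + 2352/5 = 2354/5 ≈ 470.80)
r = -13941 (r = -197 - 1*13744 = -197 - 13744 = -13941)
(r + v) + (13928 - 1*(-12486)) = (-13941 + 2354/5) + (13928 - 1*(-12486)) = -67351/5 + (13928 + 12486) = -67351/5 + 26414 = 64719/5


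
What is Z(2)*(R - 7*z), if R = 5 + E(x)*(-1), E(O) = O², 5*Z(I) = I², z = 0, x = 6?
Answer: -124/5 ≈ -24.800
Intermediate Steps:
Z(I) = I²/5
R = -31 (R = 5 + 6²*(-1) = 5 + 36*(-1) = 5 - 36 = -31)
Z(2)*(R - 7*z) = ((⅕)*2²)*(-31 - 7*0) = ((⅕)*4)*(-31 + 0) = (⅘)*(-31) = -124/5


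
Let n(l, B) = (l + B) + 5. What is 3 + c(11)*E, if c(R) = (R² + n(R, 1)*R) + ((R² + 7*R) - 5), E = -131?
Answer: -65628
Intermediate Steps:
n(l, B) = 5 + B + l (n(l, B) = (B + l) + 5 = 5 + B + l)
c(R) = -5 + 2*R² + 7*R + R*(6 + R) (c(R) = (R² + (5 + 1 + R)*R) + ((R² + 7*R) - 5) = (R² + (6 + R)*R) + (-5 + R² + 7*R) = (R² + R*(6 + R)) + (-5 + R² + 7*R) = -5 + 2*R² + 7*R + R*(6 + R))
3 + c(11)*E = 3 + (-5 + 3*11² + 13*11)*(-131) = 3 + (-5 + 3*121 + 143)*(-131) = 3 + (-5 + 363 + 143)*(-131) = 3 + 501*(-131) = 3 - 65631 = -65628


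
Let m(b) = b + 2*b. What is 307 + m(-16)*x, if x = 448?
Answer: -21197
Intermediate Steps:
m(b) = 3*b
307 + m(-16)*x = 307 + (3*(-16))*448 = 307 - 48*448 = 307 - 21504 = -21197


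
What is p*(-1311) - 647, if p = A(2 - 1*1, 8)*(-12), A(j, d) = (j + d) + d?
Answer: 266797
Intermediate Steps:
A(j, d) = j + 2*d (A(j, d) = (d + j) + d = j + 2*d)
p = -204 (p = ((2 - 1*1) + 2*8)*(-12) = ((2 - 1) + 16)*(-12) = (1 + 16)*(-12) = 17*(-12) = -204)
p*(-1311) - 647 = -204*(-1311) - 647 = 267444 - 647 = 266797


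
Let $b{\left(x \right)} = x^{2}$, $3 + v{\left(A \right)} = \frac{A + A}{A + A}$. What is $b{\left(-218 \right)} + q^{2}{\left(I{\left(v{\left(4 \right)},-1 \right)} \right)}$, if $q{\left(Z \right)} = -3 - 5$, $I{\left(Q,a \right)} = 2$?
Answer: $47588$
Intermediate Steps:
$v{\left(A \right)} = -2$ ($v{\left(A \right)} = -3 + \frac{A + A}{A + A} = -3 + \frac{2 A}{2 A} = -3 + 2 A \frac{1}{2 A} = -3 + 1 = -2$)
$q{\left(Z \right)} = -8$ ($q{\left(Z \right)} = -3 - 5 = -8$)
$b{\left(-218 \right)} + q^{2}{\left(I{\left(v{\left(4 \right)},-1 \right)} \right)} = \left(-218\right)^{2} + \left(-8\right)^{2} = 47524 + 64 = 47588$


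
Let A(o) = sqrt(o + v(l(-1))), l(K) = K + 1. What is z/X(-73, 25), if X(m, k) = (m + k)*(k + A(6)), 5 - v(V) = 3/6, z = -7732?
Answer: 48325/7374 - 1933*sqrt(42)/14748 ≈ 5.7040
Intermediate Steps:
l(K) = 1 + K
v(V) = 9/2 (v(V) = 5 - 3/6 = 5 - 1*1/2 = 5 - 1/2 = 9/2)
A(o) = sqrt(9/2 + o) (A(o) = sqrt(o + 9/2) = sqrt(9/2 + o))
X(m, k) = (k + m)*(k + sqrt(42)/2) (X(m, k) = (m + k)*(k + sqrt(18 + 4*6)/2) = (k + m)*(k + sqrt(18 + 24)/2) = (k + m)*(k + sqrt(42)/2))
z/X(-73, 25) = -7732/(25**2 + 25*(-73) + (1/2)*25*sqrt(42) + (1/2)*(-73)*sqrt(42)) = -7732/(625 - 1825 + 25*sqrt(42)/2 - 73*sqrt(42)/2) = -7732/(-1200 - 24*sqrt(42))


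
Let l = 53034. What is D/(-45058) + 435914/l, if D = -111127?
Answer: 12767461165/1194802986 ≈ 10.686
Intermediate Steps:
D/(-45058) + 435914/l = -111127/(-45058) + 435914/53034 = -111127*(-1/45058) + 435914*(1/53034) = 111127/45058 + 217957/26517 = 12767461165/1194802986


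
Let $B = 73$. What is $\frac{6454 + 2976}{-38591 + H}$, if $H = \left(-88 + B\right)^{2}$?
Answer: $- \frac{4715}{19183} \approx -0.24579$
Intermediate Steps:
$H = 225$ ($H = \left(-88 + 73\right)^{2} = \left(-15\right)^{2} = 225$)
$\frac{6454 + 2976}{-38591 + H} = \frac{6454 + 2976}{-38591 + 225} = \frac{9430}{-38366} = 9430 \left(- \frac{1}{38366}\right) = - \frac{4715}{19183}$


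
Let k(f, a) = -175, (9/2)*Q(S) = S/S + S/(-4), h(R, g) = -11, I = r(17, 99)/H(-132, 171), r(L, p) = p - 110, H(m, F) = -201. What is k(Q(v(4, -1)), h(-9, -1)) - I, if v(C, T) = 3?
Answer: -35186/201 ≈ -175.05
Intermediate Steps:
r(L, p) = -110 + p
I = 11/201 (I = (-110 + 99)/(-201) = -11*(-1/201) = 11/201 ≈ 0.054726)
Q(S) = 2/9 - S/18 (Q(S) = 2*(S/S + S/(-4))/9 = 2*(1 + S*(-¼))/9 = 2*(1 - S/4)/9 = 2/9 - S/18)
k(Q(v(4, -1)), h(-9, -1)) - I = -175 - 1*11/201 = -175 - 11/201 = -35186/201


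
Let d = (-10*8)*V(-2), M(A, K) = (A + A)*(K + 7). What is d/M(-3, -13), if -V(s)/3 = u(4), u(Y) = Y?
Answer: 80/3 ≈ 26.667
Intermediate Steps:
V(s) = -12 (V(s) = -3*4 = -12)
M(A, K) = 2*A*(7 + K) (M(A, K) = (2*A)*(7 + K) = 2*A*(7 + K))
d = 960 (d = -10*8*(-12) = -80*(-12) = 960)
d/M(-3, -13) = 960/((2*(-3)*(7 - 13))) = 960/((2*(-3)*(-6))) = 960/36 = 960*(1/36) = 80/3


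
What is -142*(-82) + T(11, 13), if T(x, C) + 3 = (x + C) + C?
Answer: 11678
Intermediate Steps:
T(x, C) = -3 + x + 2*C (T(x, C) = -3 + ((x + C) + C) = -3 + ((C + x) + C) = -3 + (x + 2*C) = -3 + x + 2*C)
-142*(-82) + T(11, 13) = -142*(-82) + (-3 + 11 + 2*13) = 11644 + (-3 + 11 + 26) = 11644 + 34 = 11678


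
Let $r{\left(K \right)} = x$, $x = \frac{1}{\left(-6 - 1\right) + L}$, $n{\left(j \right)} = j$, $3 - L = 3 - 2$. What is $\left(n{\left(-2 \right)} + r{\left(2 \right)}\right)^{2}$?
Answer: $\frac{121}{25} \approx 4.84$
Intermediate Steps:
$L = 2$ ($L = 3 - \left(3 - 2\right) = 3 - 1 = 2$)
$x = - \frac{1}{5}$ ($x = \frac{1}{\left(-6 - 1\right) + 2} = \frac{1}{-7 + 2} = \frac{1}{-5} = - \frac{1}{5} \approx -0.2$)
$r{\left(K \right)} = - \frac{1}{5}$
$\left(n{\left(-2 \right)} + r{\left(2 \right)}\right)^{2} = \left(-2 - \frac{1}{5}\right)^{2} = \left(- \frac{11}{5}\right)^{2} = \frac{121}{25}$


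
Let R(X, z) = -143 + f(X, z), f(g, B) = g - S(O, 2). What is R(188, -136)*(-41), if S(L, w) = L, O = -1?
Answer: -1886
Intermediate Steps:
f(g, B) = 1 + g (f(g, B) = g - 1*(-1) = g + 1 = 1 + g)
R(X, z) = -142 + X (R(X, z) = -143 + (1 + X) = -142 + X)
R(188, -136)*(-41) = (-142 + 188)*(-41) = 46*(-41) = -1886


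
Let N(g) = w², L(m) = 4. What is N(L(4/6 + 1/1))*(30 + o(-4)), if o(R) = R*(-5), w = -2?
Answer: 200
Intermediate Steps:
N(g) = 4 (N(g) = (-2)² = 4)
o(R) = -5*R
N(L(4/6 + 1/1))*(30 + o(-4)) = 4*(30 - 5*(-4)) = 4*(30 + 20) = 4*50 = 200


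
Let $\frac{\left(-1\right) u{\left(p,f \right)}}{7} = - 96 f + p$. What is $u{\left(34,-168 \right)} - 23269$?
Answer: $-136403$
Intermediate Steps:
$u{\left(p,f \right)} = - 7 p + 672 f$ ($u{\left(p,f \right)} = - 7 \left(- 96 f + p\right) = - 7 \left(p - 96 f\right) = - 7 p + 672 f$)
$u{\left(34,-168 \right)} - 23269 = \left(\left(-7\right) 34 + 672 \left(-168\right)\right) - 23269 = \left(-238 - 112896\right) - 23269 = -113134 - 23269 = -136403$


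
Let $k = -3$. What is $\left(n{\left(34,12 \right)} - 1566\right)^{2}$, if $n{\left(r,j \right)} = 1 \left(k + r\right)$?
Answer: $2356225$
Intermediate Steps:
$n{\left(r,j \right)} = -3 + r$ ($n{\left(r,j \right)} = 1 \left(-3 + r\right) = -3 + r$)
$\left(n{\left(34,12 \right)} - 1566\right)^{2} = \left(\left(-3 + 34\right) - 1566\right)^{2} = \left(31 - 1566\right)^{2} = \left(-1535\right)^{2} = 2356225$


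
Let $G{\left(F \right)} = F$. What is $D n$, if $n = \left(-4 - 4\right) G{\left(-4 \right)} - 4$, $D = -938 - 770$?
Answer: $-47824$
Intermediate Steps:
$D = -1708$ ($D = -938 - 770 = -1708$)
$n = 28$ ($n = \left(-4 - 4\right) \left(-4\right) - 4 = \left(-8\right) \left(-4\right) - 4 = 32 - 4 = 28$)
$D n = \left(-1708\right) 28 = -47824$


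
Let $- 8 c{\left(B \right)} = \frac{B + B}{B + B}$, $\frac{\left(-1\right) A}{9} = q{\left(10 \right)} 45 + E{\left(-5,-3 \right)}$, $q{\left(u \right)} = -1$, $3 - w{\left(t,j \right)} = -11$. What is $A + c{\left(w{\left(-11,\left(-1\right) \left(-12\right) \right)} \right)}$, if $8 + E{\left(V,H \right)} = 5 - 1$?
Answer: $\frac{3527}{8} \approx 440.88$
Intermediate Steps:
$w{\left(t,j \right)} = 14$ ($w{\left(t,j \right)} = 3 - -11 = 3 + 11 = 14$)
$E{\left(V,H \right)} = -4$ ($E{\left(V,H \right)} = -8 + \left(5 - 1\right) = -8 + 4 = -4$)
$A = 441$ ($A = - 9 \left(\left(-1\right) 45 - 4\right) = - 9 \left(-45 - 4\right) = \left(-9\right) \left(-49\right) = 441$)
$c{\left(B \right)} = - \frac{1}{8}$ ($c{\left(B \right)} = - \frac{\left(B + B\right) \frac{1}{B + B}}{8} = - \frac{2 B \frac{1}{2 B}}{8} = \left(- \frac{1}{8}\right) 1 = - \frac{1}{8}$)
$A + c{\left(w{\left(-11,\left(-1\right) \left(-12\right) \right)} \right)} = 441 - \frac{1}{8} = \frac{3527}{8}$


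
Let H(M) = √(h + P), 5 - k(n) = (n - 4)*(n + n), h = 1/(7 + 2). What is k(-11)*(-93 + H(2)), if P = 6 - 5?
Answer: 30225 - 325*√10/3 ≈ 29882.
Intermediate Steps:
P = 1
h = ⅑ (h = 1/9 = ⅑ ≈ 0.11111)
k(n) = 5 - 2*n*(-4 + n) (k(n) = 5 - (n - 4)*(n + n) = 5 - (-4 + n)*2*n = 5 - 2*n*(-4 + n))
H(M) = √10/3 (H(M) = √(⅑ + 1) = √(10/9) = √10/3)
k(-11)*(-93 + H(2)) = (5 - 2*(-11)² + 8*(-11))*(-93 + √10/3) = (5 - 2*121 - 88)*(-93 + √10/3) = (5 - 242 - 88)*(-93 + √10/3) = -325*(-93 + √10/3) = 30225 - 325*√10/3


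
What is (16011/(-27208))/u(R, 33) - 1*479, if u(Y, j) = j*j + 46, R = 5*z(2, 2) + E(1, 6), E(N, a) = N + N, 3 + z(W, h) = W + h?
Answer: -14792053331/30881080 ≈ -479.00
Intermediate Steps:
z(W, h) = -3 + W + h (z(W, h) = -3 + (W + h) = -3 + W + h)
E(N, a) = 2*N
R = 7 (R = 5*(-3 + 2 + 2) + 2*1 = 5*1 + 2 = 5 + 2 = 7)
u(Y, j) = 46 + j**2 (u(Y, j) = j**2 + 46 = 46 + j**2)
(16011/(-27208))/u(R, 33) - 1*479 = (16011/(-27208))/(46 + 33**2) - 1*479 = (16011*(-1/27208))/(46 + 1089) - 479 = -16011/27208/1135 - 479 = -16011/27208*1/1135 - 479 = -16011/30881080 - 479 = -14792053331/30881080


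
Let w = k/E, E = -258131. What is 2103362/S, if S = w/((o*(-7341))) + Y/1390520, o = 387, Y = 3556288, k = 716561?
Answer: 268106676606319282862310/325996889463473087 ≈ 8.2242e+5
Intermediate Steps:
w = -716561/258131 (w = 716561/(-258131) = 716561*(-1/258131) = -716561/258131 ≈ -2.7760)
S = 325996889463473087/127465779360052755 (S = -716561/(258131*(387*(-7341))) + 3556288/1390520 = -716561/258131/(-2840967) + 3556288*(1/1390520) = -716561/258131*(-1/2840967) + 444536/173815 = 716561/733341652677 + 444536/173815 = 325996889463473087/127465779360052755 ≈ 2.5575)
2103362/S = 2103362/(325996889463473087/127465779360052755) = 2103362*(127465779360052755/325996889463473087) = 268106676606319282862310/325996889463473087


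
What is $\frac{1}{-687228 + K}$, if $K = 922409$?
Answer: $\frac{1}{235181} \approx 4.252 \cdot 10^{-6}$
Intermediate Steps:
$\frac{1}{-687228 + K} = \frac{1}{-687228 + 922409} = \frac{1}{235181}$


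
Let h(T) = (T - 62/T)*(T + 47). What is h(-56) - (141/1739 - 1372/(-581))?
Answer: 42271115/85988 ≈ 491.59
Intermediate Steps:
h(T) = (47 + T)*(T - 62/T) (h(T) = (T - 62/T)*(47 + T) = (47 + T)*(T - 62/T))
h(-56) - (141/1739 - 1372/(-581)) = (-62 + (-56)**2 - 2914/(-56) + 47*(-56)) - (141/1739 - 1372/(-581)) = (-62 + 3136 - 2914*(-1/56) - 2632) - (141*(1/1739) - 1372*(-1/581)) = (-62 + 3136 + 1457/28 - 2632) - (3/37 + 196/83) = 13833/28 - 1*7501/3071 = 13833/28 - 7501/3071 = 42271115/85988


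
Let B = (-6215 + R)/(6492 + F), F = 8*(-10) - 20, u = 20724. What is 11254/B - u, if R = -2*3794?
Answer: -357988940/13803 ≈ -25936.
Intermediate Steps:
R = -7588
F = -100 (F = -80 - 20 = -100)
B = -13803/6392 (B = (-6215 - 7588)/(6492 - 100) = -13803/6392 ≈ -2.1594)
11254/B - u = 11254/(-13803/6392) - 1*20724 = 11254*(-6392/13803) - 20724 = -71935568/13803 - 20724 = -357988940/13803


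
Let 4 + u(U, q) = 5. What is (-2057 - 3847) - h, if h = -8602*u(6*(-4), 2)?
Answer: 2698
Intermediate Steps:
u(U, q) = 1 (u(U, q) = -4 + 5 = 1)
h = -8602 (h = -8602*1 = -8602)
(-2057 - 3847) - h = (-2057 - 3847) - 1*(-8602) = -5904 + 8602 = 2698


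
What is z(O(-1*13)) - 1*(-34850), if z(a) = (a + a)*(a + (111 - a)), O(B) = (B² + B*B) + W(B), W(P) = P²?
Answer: 147404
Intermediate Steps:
O(B) = 3*B² (O(B) = (B² + B*B) + B² = (B² + B²) + B² = 2*B² + B² = 3*B²)
z(a) = 222*a (z(a) = (2*a)*111 = 222*a)
z(O(-1*13)) - 1*(-34850) = 222*(3*(-1*13)²) - 1*(-34850) = 222*(3*(-13)²) + 34850 = 222*(3*169) + 34850 = 222*507 + 34850 = 112554 + 34850 = 147404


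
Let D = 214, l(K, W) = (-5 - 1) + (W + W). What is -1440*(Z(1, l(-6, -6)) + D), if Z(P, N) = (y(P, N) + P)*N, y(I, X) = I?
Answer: -256320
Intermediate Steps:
l(K, W) = -6 + 2*W
Z(P, N) = 2*N*P (Z(P, N) = (P + P)*N = (2*P)*N = 2*N*P)
-1440*(Z(1, l(-6, -6)) + D) = -1440*(2*(-6 + 2*(-6))*1 + 214) = -1440*(2*(-6 - 12)*1 + 214) = -1440*(2*(-18)*1 + 214) = -1440*(-36 + 214) = -1440*178 = -256320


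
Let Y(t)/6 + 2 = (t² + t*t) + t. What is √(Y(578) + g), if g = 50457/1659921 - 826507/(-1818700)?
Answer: √40631762770680511796848139541/100629944090 ≈ 2003.1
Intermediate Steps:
g = 487900823949/1006299440900 (g = 50457*(1/1659921) - 826507*(-1/1818700) = 16819/553307 + 826507/1818700 = 487900823949/1006299440900 ≈ 0.48485)
Y(t) = -12 + 6*t + 12*t² (Y(t) = -12 + 6*((t² + t*t) + t) = -12 + 6*((t² + t²) + t) = -12 + 6*(2*t² + t) = -12 + 6*(t + 2*t²) = -12 + (6*t + 12*t²) = -12 + 6*t + 12*t²)
√(Y(578) + g) = √((-12 + 6*578 + 12*578²) + 487900823949/1006299440900) = √((-12 + 3468 + 12*334084) + 487900823949/1006299440900) = √((-12 + 3468 + 4009008) + 487900823949/1006299440900) = √(4012464 + 487900823949/1006299440900) = √(4037740767732201549/1006299440900) = √40631762770680511796848139541/100629944090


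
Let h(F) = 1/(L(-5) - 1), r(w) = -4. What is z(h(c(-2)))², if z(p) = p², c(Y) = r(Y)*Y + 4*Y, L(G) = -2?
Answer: 1/81 ≈ 0.012346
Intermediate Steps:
c(Y) = 0 (c(Y) = -4*Y + 4*Y = 0)
h(F) = -⅓ (h(F) = 1/(-2 - 1) = 1/(-3) = -⅓)
z(h(c(-2)))² = ((-⅓)²)² = (⅑)² = 1/81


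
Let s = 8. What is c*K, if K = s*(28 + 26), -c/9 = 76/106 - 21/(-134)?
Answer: -12062520/3551 ≈ -3396.9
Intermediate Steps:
c = -55845/7102 (c = -9*(76/106 - 21/(-134)) = -9*(76*(1/106) - 21*(-1/134)) = -9*(38/53 + 21/134) = -9*6205/7102 = -55845/7102 ≈ -7.8633)
K = 432 (K = 8*(28 + 26) = 8*54 = 432)
c*K = -55845/7102*432 = -12062520/3551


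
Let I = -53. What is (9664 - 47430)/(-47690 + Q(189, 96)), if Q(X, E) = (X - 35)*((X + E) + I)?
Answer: 18883/5981 ≈ 3.1572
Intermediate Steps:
Q(X, E) = (-35 + X)*(-53 + E + X) (Q(X, E) = (X - 35)*((X + E) - 53) = (-35 + X)*((E + X) - 53) = (-35 + X)*(-53 + E + X))
(9664 - 47430)/(-47690 + Q(189, 96)) = (9664 - 47430)/(-47690 + (1855 + 189² - 88*189 - 35*96 + 96*189)) = -37766/(-47690 + (1855 + 35721 - 16632 - 3360 + 18144)) = -37766/(-47690 + 35728) = -37766/(-11962) = -37766*(-1/11962) = 18883/5981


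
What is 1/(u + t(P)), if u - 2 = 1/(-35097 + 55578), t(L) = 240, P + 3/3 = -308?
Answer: 20481/4956403 ≈ 0.0041322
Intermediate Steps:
P = -309 (P = -1 - 308 = -309)
u = 40963/20481 (u = 2 + 1/(-35097 + 55578) = 2 + 1/20481 = 40963/20481 ≈ 2.0000)
1/(u + t(P)) = 1/(40963/20481 + 240) = 1/(4956403/20481) = 20481/4956403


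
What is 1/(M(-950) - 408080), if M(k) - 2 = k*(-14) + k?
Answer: -1/395728 ≈ -2.5270e-6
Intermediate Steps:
M(k) = 2 - 13*k (M(k) = 2 + (k*(-14) + k) = 2 + (-14*k + k) = 2 - 13*k)
1/(M(-950) - 408080) = 1/((2 - 13*(-950)) - 408080) = 1/((2 + 12350) - 408080) = 1/(12352 - 408080) = 1/(-395728) = -1/395728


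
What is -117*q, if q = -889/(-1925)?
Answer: -14859/275 ≈ -54.033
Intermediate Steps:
q = 127/275 (q = -889*(-1/1925) = 127/275 ≈ 0.46182)
-117*q = -117*127/275 = -14859/275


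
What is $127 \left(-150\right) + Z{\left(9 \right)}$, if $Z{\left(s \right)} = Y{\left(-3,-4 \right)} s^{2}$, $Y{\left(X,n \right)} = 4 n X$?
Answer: $-15162$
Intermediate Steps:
$Y{\left(X,n \right)} = 4 X n$
$Z{\left(s \right)} = 48 s^{2}$ ($Z{\left(s \right)} = 4 \left(-3\right) \left(-4\right) s^{2} = 48 s^{2}$)
$127 \left(-150\right) + Z{\left(9 \right)} = 127 \left(-150\right) + 48 \cdot 9^{2} = -19050 + 48 \cdot 81 = -19050 + 3888 = -15162$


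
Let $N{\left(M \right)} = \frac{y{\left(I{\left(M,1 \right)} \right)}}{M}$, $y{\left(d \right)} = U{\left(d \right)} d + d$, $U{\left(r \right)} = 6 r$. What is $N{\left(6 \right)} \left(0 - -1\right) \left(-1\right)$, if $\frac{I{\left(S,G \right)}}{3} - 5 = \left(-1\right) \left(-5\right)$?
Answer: $-905$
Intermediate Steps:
$I{\left(S,G \right)} = 30$ ($I{\left(S,G \right)} = 15 + 3 \left(\left(-1\right) \left(-5\right)\right) = 15 + 3 \cdot 5 = 15 + 15 = 30$)
$y{\left(d \right)} = d + 6 d^{2}$ ($y{\left(d \right)} = 6 d d + d = 6 d^{2} + d = d + 6 d^{2}$)
$N{\left(M \right)} = \frac{5430}{M}$ ($N{\left(M \right)} = \frac{30 \left(1 + 6 \cdot 30\right)}{M} = \frac{30 \left(1 + 180\right)}{M} = \frac{30 \cdot 181}{M} = \frac{5430}{M}$)
$N{\left(6 \right)} \left(0 - -1\right) \left(-1\right) = \frac{5430}{6} \left(0 - -1\right) \left(-1\right) = 5430 \cdot \frac{1}{6} \left(0 + \left(-2 + 3\right)\right) \left(-1\right) = 905 \left(0 + 1\right) \left(-1\right) = 905 \cdot 1 \left(-1\right) = 905 \left(-1\right) = -905$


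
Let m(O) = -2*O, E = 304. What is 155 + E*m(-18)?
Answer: 11099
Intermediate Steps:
155 + E*m(-18) = 155 + 304*(-2*(-18)) = 155 + 304*36 = 155 + 10944 = 11099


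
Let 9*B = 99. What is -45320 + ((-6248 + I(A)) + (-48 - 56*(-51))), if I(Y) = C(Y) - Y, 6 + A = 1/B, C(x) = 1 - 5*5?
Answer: -536559/11 ≈ -48778.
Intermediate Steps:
C(x) = -24 (C(x) = 1 - 25 = -24)
B = 11 (B = (⅑)*99 = 11)
A = -65/11 (A = -6 + 1/11 = -65/11 ≈ -5.9091)
I(Y) = -24 - Y
-45320 + ((-6248 + I(A)) + (-48 - 56*(-51))) = -45320 + ((-6248 + (-24 - 1*(-65/11))) + (-48 - 56*(-51))) = -45320 + ((-6248 + (-24 + 65/11)) + (-48 + 2856)) = -45320 + ((-6248 - 199/11) + 2808) = -45320 + (-68927/11 + 2808) = -45320 - 38039/11 = -536559/11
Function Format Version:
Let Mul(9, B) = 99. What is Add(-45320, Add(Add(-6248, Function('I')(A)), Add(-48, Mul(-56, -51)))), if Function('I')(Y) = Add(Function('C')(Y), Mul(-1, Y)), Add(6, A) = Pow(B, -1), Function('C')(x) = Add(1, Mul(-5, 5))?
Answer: Rational(-536559, 11) ≈ -48778.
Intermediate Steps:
Function('C')(x) = -24 (Function('C')(x) = Add(1, -25) = -24)
B = 11 (B = Mul(Rational(1, 9), 99) = 11)
A = Rational(-65, 11) (A = Add(-6, Pow(11, -1)) = Add(-6, Rational(1, 11)) = Rational(-65, 11) ≈ -5.9091)
Function('I')(Y) = Add(-24, Mul(-1, Y))
Add(-45320, Add(Add(-6248, Function('I')(A)), Add(-48, Mul(-56, -51)))) = Add(-45320, Add(Add(-6248, Add(-24, Mul(-1, Rational(-65, 11)))), Add(-48, Mul(-56, -51)))) = Add(-45320, Add(Add(-6248, Add(-24, Rational(65, 11))), Add(-48, 2856))) = Add(-45320, Add(Add(-6248, Rational(-199, 11)), 2808)) = Add(-45320, Add(Rational(-68927, 11), 2808)) = Add(-45320, Rational(-38039, 11)) = Rational(-536559, 11)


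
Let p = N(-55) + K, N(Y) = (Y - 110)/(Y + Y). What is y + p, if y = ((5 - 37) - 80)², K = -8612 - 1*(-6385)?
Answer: 20637/2 ≈ 10319.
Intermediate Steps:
K = -2227 (K = -8612 + 6385 = -2227)
N(Y) = (-110 + Y)/(2*Y) (N(Y) = (-110 + Y)/((2*Y)) = (-110 + Y)*(1/(2*Y)) = (-110 + Y)/(2*Y))
y = 12544 (y = (-32 - 80)² = (-112)² = 12544)
p = -4451/2 (p = (½)*(-110 - 55)/(-55) - 2227 = (½)*(-1/55)*(-165) - 2227 = 3/2 - 2227 = -4451/2 ≈ -2225.5)
y + p = 12544 - 4451/2 = 20637/2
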